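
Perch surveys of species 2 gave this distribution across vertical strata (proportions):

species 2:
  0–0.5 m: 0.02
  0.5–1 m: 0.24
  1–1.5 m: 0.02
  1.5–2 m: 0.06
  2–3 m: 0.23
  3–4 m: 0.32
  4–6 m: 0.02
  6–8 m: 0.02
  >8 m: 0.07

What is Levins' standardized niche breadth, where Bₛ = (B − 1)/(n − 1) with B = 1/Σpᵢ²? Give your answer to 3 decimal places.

0.436

Σpᵢ² = 0.02² + 0.24² + 0.02² + 0.06² + 0.23² + 0.32² + 0.02² + 0.02² + 0.07² = 0.0004 + 0.0576 + 0.0004 + 0.0036 + 0.0529 + 0.1024 + 0.0004 + 0.0004 + 0.0049 = 0.2230
B = 1 / 0.2230 = 4.48430
Bₛ = (B − 1)/(n − 1) = (4.48430 − 1)/(9 − 1) = 3.48430/8 = 0.43554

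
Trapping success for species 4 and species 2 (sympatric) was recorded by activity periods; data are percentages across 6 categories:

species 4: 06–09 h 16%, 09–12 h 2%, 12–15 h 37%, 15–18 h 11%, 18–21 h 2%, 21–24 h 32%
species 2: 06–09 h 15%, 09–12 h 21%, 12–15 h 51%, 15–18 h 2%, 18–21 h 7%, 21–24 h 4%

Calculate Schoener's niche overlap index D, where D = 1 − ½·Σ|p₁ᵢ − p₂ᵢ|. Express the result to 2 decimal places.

Convert percentages to proportions (divide by 100).
Σ|p₁ᵢ − p₂ᵢ| = 0.01 + 0.19 + 0.14 + 0.09 + 0.05 + 0.28 = 0.76
D = 1 − ½ × 0.76 = 1 − 0.380 = 0.6200

0.62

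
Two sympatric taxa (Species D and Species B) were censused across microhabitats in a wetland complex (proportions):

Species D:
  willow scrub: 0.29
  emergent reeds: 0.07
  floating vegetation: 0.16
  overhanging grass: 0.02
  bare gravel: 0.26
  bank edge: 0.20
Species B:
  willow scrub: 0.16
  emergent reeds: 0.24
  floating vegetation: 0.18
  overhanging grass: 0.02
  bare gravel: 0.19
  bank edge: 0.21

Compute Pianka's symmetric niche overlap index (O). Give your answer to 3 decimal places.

0.879

Σ p₁ᵢp₂ᵢ = 0.0464 + 0.0168 + 0.0288 + 0.0004 + 0.0494 + 0.0420 = 0.1838
Σp_1ᵢ² = 0.29² + 0.07² + 0.16² + 0.02² + 0.26² + 0.20² = 0.0841 + 0.0049 + 0.0256 + 0.0004 + 0.0676 + 0.0400 = 0.2226
Σp_2ᵢ² = 0.16² + 0.24² + 0.18² + 0.02² + 0.19² + 0.21² = 0.0256 + 0.0576 + 0.0324 + 0.0004 + 0.0361 + 0.0441 = 0.1962
O = 0.1838 / √(0.2226 × 0.1962) = 0.1838 / 0.208984 = 0.87949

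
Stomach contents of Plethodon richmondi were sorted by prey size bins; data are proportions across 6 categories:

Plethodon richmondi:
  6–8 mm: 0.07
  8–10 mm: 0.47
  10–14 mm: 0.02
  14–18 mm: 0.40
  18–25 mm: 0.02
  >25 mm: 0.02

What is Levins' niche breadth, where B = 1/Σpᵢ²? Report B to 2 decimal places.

2.58

Σpᵢ² = 0.07² + 0.47² + 0.02² + 0.40² + 0.02² + 0.02² = 0.0049 + 0.2209 + 0.0004 + 0.1600 + 0.0004 + 0.0004 = 0.3870
B = 1 / 0.3870 = 2.5840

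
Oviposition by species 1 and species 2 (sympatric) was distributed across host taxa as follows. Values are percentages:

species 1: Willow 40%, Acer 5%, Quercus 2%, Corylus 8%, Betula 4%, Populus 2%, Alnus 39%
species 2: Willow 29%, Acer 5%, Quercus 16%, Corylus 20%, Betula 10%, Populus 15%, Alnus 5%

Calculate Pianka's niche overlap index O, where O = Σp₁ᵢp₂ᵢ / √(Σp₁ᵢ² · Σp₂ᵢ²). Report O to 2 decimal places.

0.67

Convert percentages to proportions (divide by 100).
Σ p₁ᵢp₂ᵢ = 0.1160 + 0.0025 + 0.0032 + 0.0160 + 0.0040 + 0.0030 + 0.0195 = 0.1642
Σp_1ᵢ² = 0.40² + 0.05² + 0.02² + 0.08² + 0.04² + 0.02² + 0.39² = 0.1600 + 0.0025 + 0.0004 + 0.0064 + 0.0016 + 0.0004 + 0.1521 = 0.3234
Σp_2ᵢ² = 0.29² + 0.05² + 0.16² + 0.20² + 0.10² + 0.15² + 0.05² = 0.0841 + 0.0025 + 0.0256 + 0.0400 + 0.0100 + 0.0225 + 0.0025 = 0.1872
O = 0.1642 / √(0.3234 × 0.1872) = 0.1642 / 0.24605 = 0.6673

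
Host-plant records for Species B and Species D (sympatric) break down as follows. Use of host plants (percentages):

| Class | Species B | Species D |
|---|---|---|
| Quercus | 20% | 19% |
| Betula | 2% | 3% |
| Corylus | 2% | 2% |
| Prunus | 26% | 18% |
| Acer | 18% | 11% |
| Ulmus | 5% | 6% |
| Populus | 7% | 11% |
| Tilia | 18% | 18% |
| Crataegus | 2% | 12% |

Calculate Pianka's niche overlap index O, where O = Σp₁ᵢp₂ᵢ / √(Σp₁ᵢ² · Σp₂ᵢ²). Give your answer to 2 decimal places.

Convert percentages to proportions (divide by 100).
Σ p₁ᵢp₂ᵢ = 0.0380 + 0.0006 + 0.0004 + 0.0468 + 0.0198 + 0.0030 + 0.0077 + 0.0324 + 0.0024 = 0.1511
Σp_1ᵢ² = 0.20² + 0.02² + 0.02² + 0.26² + 0.18² + 0.05² + 0.07² + 0.18² + 0.02² = 0.0400 + 0.0004 + 0.0004 + 0.0676 + 0.0324 + 0.0025 + 0.0049 + 0.0324 + 0.0004 = 0.1810
Σp_2ᵢ² = 0.19² + 0.03² + 0.02² + 0.18² + 0.11² + 0.06² + 0.11² + 0.18² + 0.12² = 0.0361 + 0.0009 + 0.0004 + 0.0324 + 0.0121 + 0.0036 + 0.0121 + 0.0324 + 0.0144 = 0.1444
O = 0.1511 / √(0.1810 × 0.1444) = 0.1511 / 0.16167 = 0.9346

0.93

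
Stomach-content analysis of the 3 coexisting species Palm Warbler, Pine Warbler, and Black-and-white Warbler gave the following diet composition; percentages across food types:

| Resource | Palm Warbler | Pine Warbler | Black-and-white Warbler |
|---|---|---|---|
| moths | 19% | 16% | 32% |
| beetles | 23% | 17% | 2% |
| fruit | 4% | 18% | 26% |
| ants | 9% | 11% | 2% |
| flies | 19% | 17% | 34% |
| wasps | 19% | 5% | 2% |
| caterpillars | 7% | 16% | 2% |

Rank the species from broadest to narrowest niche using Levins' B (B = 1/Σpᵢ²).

Convert percentages to proportions (divide by 100).
Σp_Palmᵢ² = 0.19² + 0.23² + 0.04² + 0.09² + 0.19² + 0.19² + 0.07² = 0.0361 + 0.0529 + 0.0016 + 0.0081 + 0.0361 + 0.0361 + 0.0049 = 0.1758
B_Palm = 1 / 0.1758 = 5.6883
Σp_Pineᵢ² = 0.16² + 0.17² + 0.18² + 0.11² + 0.17² + 0.05² + 0.16² = 0.0256 + 0.0289 + 0.0324 + 0.0121 + 0.0289 + 0.0025 + 0.0256 = 0.1560
B_Pine = 1 / 0.1560 = 6.4103
Σp_Blacᵢ² = 0.32² + 0.02² + 0.26² + 0.02² + 0.34² + 0.02² + 0.02² = 0.1024 + 0.0004 + 0.0676 + 0.0004 + 0.1156 + 0.0004 + 0.0004 = 0.2872
B_Blac = 1 / 0.2872 = 3.4819
Ranking by B (broadest → narrowest): Pine Warbler (6.41) > Palm Warbler (5.69) > Black-and-white Warbler (3.48)

Pine Warbler > Palm Warbler > Black-and-white Warbler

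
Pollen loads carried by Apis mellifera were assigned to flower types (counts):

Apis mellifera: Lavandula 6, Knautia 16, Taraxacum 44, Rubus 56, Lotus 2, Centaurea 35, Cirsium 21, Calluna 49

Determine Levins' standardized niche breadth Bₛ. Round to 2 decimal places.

Proportions for Apis mellifera (n=229): 6/229=0.0262, 16/229=0.0699, 44/229=0.1921, 56/229=0.2445, 2/229=0.0087, 35/229=0.1528, 21/229=0.0917, 49/229=0.2140
Σpᵢ² = 0.0262² + 0.0699² + 0.1921² + 0.2445² + 0.0087² + 0.1528² + 0.0917² + 0.2140² = 0.000686 + 0.004886 + 0.036902 + 0.059780 + 0.000076 + 0.023348 + 0.008409 + 0.045796 = 0.179883
B = 1 / 0.179883 = 5.5592
Bₛ = (B − 1)/(n − 1) = (5.5592 − 1)/(8 − 1) = 4.5592/7 = 0.6513

0.65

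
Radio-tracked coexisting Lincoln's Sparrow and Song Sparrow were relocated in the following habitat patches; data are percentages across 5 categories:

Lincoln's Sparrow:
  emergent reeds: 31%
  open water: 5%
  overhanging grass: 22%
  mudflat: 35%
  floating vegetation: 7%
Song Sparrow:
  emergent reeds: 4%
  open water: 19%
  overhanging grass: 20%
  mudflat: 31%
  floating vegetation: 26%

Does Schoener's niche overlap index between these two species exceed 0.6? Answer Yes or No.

Convert percentages to proportions (divide by 100).
Σ|p₁ᵢ − p₂ᵢ| = 0.27 + 0.14 + 0.02 + 0.04 + 0.19 = 0.66
D = 1 − ½ × 0.66 = 1 − 0.330 = 0.6700
D = 0.6700 > 0.6 → Yes.

Yes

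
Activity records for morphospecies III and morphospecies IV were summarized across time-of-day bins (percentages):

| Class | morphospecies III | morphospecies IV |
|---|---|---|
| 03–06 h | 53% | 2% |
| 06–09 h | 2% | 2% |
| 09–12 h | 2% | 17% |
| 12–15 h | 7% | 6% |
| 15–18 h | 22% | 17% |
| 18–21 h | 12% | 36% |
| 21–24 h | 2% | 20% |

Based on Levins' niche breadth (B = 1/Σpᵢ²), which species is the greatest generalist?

morphospecies IV

Convert percentages to proportions (divide by 100).
Σp_IIIᵢ² = 0.53² + 0.02² + 0.02² + 0.07² + 0.22² + 0.12² + 0.02² = 0.2809 + 0.0004 + 0.0004 + 0.0049 + 0.0484 + 0.0144 + 0.0004 = 0.3498
B_III = 1 / 0.3498 = 2.8588
Σp_IVᵢ² = 0.02² + 0.02² + 0.17² + 0.06² + 0.17² + 0.36² + 0.20² = 0.0004 + 0.0004 + 0.0289 + 0.0036 + 0.0289 + 0.1296 + 0.0400 = 0.2318
B_IV = 1 / 0.2318 = 4.3141
Highest B → broadest niche (most generalist): morphospecies IV (B = 4.31).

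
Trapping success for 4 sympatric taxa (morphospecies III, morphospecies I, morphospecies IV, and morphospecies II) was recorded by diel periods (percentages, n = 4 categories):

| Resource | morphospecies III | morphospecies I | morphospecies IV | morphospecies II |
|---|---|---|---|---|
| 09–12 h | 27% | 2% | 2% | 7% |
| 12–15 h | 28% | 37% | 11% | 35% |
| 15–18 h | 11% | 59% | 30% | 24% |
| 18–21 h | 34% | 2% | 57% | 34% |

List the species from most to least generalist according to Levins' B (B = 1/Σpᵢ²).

morphospecies III > morphospecies II > morphospecies IV > morphospecies I

Convert percentages to proportions (divide by 100).
Σp_IIIᵢ² = 0.27² + 0.28² + 0.11² + 0.34² = 0.0729 + 0.0784 + 0.0121 + 0.1156 = 0.2790
B_III = 1 / 0.2790 = 3.5842
Σp_Iᵢ² = 0.02² + 0.37² + 0.59² + 0.02² = 0.0004 + 0.1369 + 0.3481 + 0.0004 = 0.4858
B_I = 1 / 0.4858 = 2.0585
Σp_IVᵢ² = 0.02² + 0.11² + 0.30² + 0.57² = 0.0004 + 0.0121 + 0.0900 + 0.3249 = 0.4274
B_IV = 1 / 0.4274 = 2.3397
Σp_IIᵢ² = 0.07² + 0.35² + 0.24² + 0.34² = 0.0049 + 0.1225 + 0.0576 + 0.1156 = 0.3006
B_II = 1 / 0.3006 = 3.3267
Ranking by B (broadest → narrowest): morphospecies III (3.58) > morphospecies II (3.33) > morphospecies IV (2.34) > morphospecies I (2.06)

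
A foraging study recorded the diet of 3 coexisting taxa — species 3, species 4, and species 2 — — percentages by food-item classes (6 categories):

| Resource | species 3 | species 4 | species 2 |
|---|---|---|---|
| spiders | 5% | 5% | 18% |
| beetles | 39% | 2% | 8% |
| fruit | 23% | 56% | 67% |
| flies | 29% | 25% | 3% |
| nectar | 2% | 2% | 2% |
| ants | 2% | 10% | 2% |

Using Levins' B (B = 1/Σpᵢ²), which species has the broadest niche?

Convert percentages to proportions (divide by 100).
Σp_3ᵢ² = 0.05² + 0.39² + 0.23² + 0.29² + 0.02² + 0.02² = 0.0025 + 0.1521 + 0.0529 + 0.0841 + 0.0004 + 0.0004 = 0.2924
B_3 = 1 / 0.2924 = 3.4200
Σp_4ᵢ² = 0.05² + 0.02² + 0.56² + 0.25² + 0.02² + 0.10² = 0.0025 + 0.0004 + 0.3136 + 0.0625 + 0.0004 + 0.0100 = 0.3894
B_4 = 1 / 0.3894 = 2.5681
Σp_2ᵢ² = 0.18² + 0.08² + 0.67² + 0.03² + 0.02² + 0.02² = 0.0324 + 0.0064 + 0.4489 + 0.0009 + 0.0004 + 0.0004 = 0.4894
B_2 = 1 / 0.4894 = 2.0433
Highest B → broadest niche (most generalist): species 3 (B = 3.42).

species 3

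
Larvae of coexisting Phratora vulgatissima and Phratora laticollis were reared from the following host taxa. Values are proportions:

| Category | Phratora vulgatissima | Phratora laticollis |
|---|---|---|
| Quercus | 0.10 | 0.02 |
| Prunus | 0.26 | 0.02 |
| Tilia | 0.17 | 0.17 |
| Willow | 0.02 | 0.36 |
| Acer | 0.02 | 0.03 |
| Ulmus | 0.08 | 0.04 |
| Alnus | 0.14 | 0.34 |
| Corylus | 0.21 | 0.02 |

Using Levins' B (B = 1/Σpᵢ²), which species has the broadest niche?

Phratora vulgatissima

Σp_vulgᵢ² = 0.10² + 0.26² + 0.17² + 0.02² + 0.02² + 0.08² + 0.14² + 0.21² = 0.0100 + 0.0676 + 0.0289 + 0.0004 + 0.0004 + 0.0064 + 0.0196 + 0.0441 = 0.1774
B_vulg = 1 / 0.1774 = 5.6370
Σp_latiᵢ² = 0.02² + 0.02² + 0.17² + 0.36² + 0.03² + 0.04² + 0.34² + 0.02² = 0.0004 + 0.0004 + 0.0289 + 0.1296 + 0.0009 + 0.0016 + 0.1156 + 0.0004 = 0.2778
B_lati = 1 / 0.2778 = 3.5997
Highest B → broadest niche (most generalist): Phratora vulgatissima (B = 5.64).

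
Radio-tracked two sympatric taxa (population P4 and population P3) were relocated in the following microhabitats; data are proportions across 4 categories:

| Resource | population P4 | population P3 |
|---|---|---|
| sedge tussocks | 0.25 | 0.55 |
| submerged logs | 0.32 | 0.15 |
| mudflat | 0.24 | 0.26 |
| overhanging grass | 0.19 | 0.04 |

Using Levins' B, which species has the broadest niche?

population P4

Σp_P4ᵢ² = 0.25² + 0.32² + 0.24² + 0.19² = 0.0625 + 0.1024 + 0.0576 + 0.0361 = 0.2586
B_P4 = 1 / 0.2586 = 3.8670
Σp_P3ᵢ² = 0.55² + 0.15² + 0.26² + 0.04² = 0.3025 + 0.0225 + 0.0676 + 0.0016 = 0.3942
B_P3 = 1 / 0.3942 = 2.5368
Highest B → broadest niche (most generalist): population P4 (B = 3.87).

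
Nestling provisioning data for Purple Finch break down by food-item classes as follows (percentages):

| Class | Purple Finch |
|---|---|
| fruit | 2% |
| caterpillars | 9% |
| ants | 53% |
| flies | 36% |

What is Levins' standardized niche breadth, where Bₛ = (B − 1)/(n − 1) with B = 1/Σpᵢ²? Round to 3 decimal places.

0.462

Convert percentages to proportions (divide by 100).
Σpᵢ² = 0.02² + 0.09² + 0.53² + 0.36² = 0.0004 + 0.0081 + 0.2809 + 0.1296 = 0.4190
B = 1 / 0.4190 = 2.38663
Bₛ = (B − 1)/(n − 1) = (2.38663 − 1)/(4 − 1) = 1.38663/3 = 0.46221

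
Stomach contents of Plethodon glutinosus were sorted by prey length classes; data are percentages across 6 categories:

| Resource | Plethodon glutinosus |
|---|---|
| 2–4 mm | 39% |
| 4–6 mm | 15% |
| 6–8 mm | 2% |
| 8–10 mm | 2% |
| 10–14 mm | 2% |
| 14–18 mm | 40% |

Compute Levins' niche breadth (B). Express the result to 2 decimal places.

Convert percentages to proportions (divide by 100).
Σpᵢ² = 0.39² + 0.15² + 0.02² + 0.02² + 0.02² + 0.40² = 0.1521 + 0.0225 + 0.0004 + 0.0004 + 0.0004 + 0.1600 = 0.3358
B = 1 / 0.3358 = 2.9780

2.98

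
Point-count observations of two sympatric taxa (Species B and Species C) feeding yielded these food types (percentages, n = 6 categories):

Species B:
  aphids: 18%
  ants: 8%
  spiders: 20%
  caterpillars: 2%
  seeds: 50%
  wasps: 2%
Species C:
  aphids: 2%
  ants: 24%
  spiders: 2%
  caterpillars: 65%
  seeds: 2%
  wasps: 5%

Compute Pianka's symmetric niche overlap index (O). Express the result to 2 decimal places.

Convert percentages to proportions (divide by 100).
Σ p₁ᵢp₂ᵢ = 0.0036 + 0.0192 + 0.0040 + 0.0130 + 0.0100 + 0.0010 = 0.0508
Σp_1ᵢ² = 0.18² + 0.08² + 0.20² + 0.02² + 0.50² + 0.02² = 0.0324 + 0.0064 + 0.0400 + 0.0004 + 0.2500 + 0.0004 = 0.3296
Σp_2ᵢ² = 0.02² + 0.24² + 0.02² + 0.65² + 0.02² + 0.05² = 0.0004 + 0.0576 + 0.0004 + 0.4225 + 0.0004 + 0.0025 = 0.4838
O = 0.0508 / √(0.3296 × 0.4838) = 0.0508 / 0.39933 = 0.1272

0.13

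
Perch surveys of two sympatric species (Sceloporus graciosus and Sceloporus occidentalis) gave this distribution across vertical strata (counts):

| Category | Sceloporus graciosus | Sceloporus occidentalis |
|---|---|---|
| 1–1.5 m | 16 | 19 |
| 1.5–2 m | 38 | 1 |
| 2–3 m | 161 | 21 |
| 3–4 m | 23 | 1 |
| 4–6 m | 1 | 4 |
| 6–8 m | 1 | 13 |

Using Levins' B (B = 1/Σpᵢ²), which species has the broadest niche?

Proportions for Sceloporus graciosus (n=240): 16/240=0.0667, 38/240=0.1583, 161/240=0.6708, 23/240=0.0958, 1/240=0.0042, 1/240=0.0042
Proportions for Sceloporus occidentalis (n=59): 19/59=0.3220, 1/59=0.0169, 21/59=0.3559, 1/59=0.0169, 4/59=0.0678, 13/59=0.2203
Σp_gracᵢ² = 0.0667² + 0.1583² + 0.6708² + 0.0958² + 0.0042² + 0.0042² = 0.004449 + 0.025059 + 0.449973 + 0.009178 + 0.000018 + 0.000018 = 0.488695
B_grac = 1 / 0.488695 = 2.0463
Σp_occiᵢ² = 0.3220² + 0.0169² + 0.3559² + 0.0169² + 0.0678² + 0.2203² = 0.103684 + 0.000286 + 0.126665 + 0.000286 + 0.004597 + 0.048532 = 0.284050
B_occi = 1 / 0.284050 = 3.5205
Highest B → broadest niche (most generalist): Sceloporus occidentalis (B = 3.52).

Sceloporus occidentalis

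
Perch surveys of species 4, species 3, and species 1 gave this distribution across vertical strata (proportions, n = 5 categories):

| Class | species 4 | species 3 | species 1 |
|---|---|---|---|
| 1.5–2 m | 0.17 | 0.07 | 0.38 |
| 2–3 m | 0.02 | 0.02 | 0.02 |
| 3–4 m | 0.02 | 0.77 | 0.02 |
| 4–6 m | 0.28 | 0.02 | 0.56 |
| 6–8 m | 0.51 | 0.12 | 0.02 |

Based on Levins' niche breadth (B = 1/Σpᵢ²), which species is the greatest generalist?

species 4

Σp_4ᵢ² = 0.17² + 0.02² + 0.02² + 0.28² + 0.51² = 0.0289 + 0.0004 + 0.0004 + 0.0784 + 0.2601 = 0.3682
B_4 = 1 / 0.3682 = 2.7159
Σp_3ᵢ² = 0.07² + 0.02² + 0.77² + 0.02² + 0.12² = 0.0049 + 0.0004 + 0.5929 + 0.0004 + 0.0144 = 0.6130
B_3 = 1 / 0.6130 = 1.6313
Σp_1ᵢ² = 0.38² + 0.02² + 0.02² + 0.56² + 0.02² = 0.1444 + 0.0004 + 0.0004 + 0.3136 + 0.0004 = 0.4592
B_1 = 1 / 0.4592 = 2.1777
Highest B → broadest niche (most generalist): species 4 (B = 2.72).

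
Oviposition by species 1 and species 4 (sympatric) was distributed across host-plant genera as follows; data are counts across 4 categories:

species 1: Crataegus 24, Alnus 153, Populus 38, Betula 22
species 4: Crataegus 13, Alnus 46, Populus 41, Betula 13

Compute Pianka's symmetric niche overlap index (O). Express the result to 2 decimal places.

0.89

Proportions for species 1 (n=237): 24/237=0.1013, 153/237=0.6456, 38/237=0.1603, 22/237=0.0928
Proportions for species 4 (n=113): 13/113=0.1150, 46/113=0.4071, 41/113=0.3628, 13/113=0.1150
Σ p₁ᵢp₂ᵢ = 0.011650 + 0.262824 + 0.058157 + 0.010672 = 0.343303
Σp_1ᵢ² = 0.1013² + 0.6456² + 0.1603² + 0.0928² = 0.010262 + 0.416799 + 0.025696 + 0.008612 = 0.461369
Σp_2ᵢ² = 0.1150² + 0.4071² + 0.3628² + 0.1150² = 0.013225 + 0.165730 + 0.131624 + 0.013225 = 0.323804
O = 0.343303 / √(0.461369 × 0.323804) = 0.343303 / 0.3865141 = 0.8882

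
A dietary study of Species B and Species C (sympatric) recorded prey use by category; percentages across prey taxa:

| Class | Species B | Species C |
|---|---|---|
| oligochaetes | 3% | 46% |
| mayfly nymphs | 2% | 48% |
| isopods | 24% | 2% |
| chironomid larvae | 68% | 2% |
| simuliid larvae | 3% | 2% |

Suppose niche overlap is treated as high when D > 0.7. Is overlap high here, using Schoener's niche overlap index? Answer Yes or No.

No

Convert percentages to proportions (divide by 100).
Σ|p₁ᵢ − p₂ᵢ| = 0.43 + 0.46 + 0.22 + 0.66 + 0.01 = 1.78
D = 1 − ½ × 1.78 = 1 − 0.890 = 0.1100
D = 0.1100 < 0.7 → No.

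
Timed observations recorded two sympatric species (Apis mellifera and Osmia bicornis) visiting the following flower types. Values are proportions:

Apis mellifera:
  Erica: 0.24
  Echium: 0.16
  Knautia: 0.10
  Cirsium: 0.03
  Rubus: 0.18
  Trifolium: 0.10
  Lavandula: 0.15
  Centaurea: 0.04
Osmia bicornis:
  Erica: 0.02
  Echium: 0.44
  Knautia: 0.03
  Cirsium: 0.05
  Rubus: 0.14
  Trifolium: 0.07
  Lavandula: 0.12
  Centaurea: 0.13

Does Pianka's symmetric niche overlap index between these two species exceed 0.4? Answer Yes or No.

Yes

Σ p₁ᵢp₂ᵢ = 0.0048 + 0.0704 + 0.0030 + 0.0015 + 0.0252 + 0.0070 + 0.0180 + 0.0052 = 0.1351
Σp_1ᵢ² = 0.24² + 0.16² + 0.10² + 0.03² + 0.18² + 0.10² + 0.15² + 0.04² = 0.0576 + 0.0256 + 0.0100 + 0.0009 + 0.0324 + 0.0100 + 0.0225 + 0.0016 = 0.1606
Σp_2ᵢ² = 0.02² + 0.44² + 0.03² + 0.05² + 0.14² + 0.07² + 0.12² + 0.13² = 0.0004 + 0.1936 + 0.0009 + 0.0025 + 0.0196 + 0.0049 + 0.0144 + 0.0169 = 0.2532
O = 0.1351 / √(0.1606 × 0.2532) = 0.1351 / 0.20165 = 0.6700
O = 0.6700 > 0.4 → Yes.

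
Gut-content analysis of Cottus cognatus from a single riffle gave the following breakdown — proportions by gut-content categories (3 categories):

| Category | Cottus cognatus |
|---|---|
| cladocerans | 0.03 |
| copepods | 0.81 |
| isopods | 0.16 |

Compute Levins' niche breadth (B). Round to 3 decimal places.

Σpᵢ² = 0.03² + 0.81² + 0.16² = 0.0009 + 0.6561 + 0.0256 = 0.6826
B = 1 / 0.6826 = 1.46499

1.465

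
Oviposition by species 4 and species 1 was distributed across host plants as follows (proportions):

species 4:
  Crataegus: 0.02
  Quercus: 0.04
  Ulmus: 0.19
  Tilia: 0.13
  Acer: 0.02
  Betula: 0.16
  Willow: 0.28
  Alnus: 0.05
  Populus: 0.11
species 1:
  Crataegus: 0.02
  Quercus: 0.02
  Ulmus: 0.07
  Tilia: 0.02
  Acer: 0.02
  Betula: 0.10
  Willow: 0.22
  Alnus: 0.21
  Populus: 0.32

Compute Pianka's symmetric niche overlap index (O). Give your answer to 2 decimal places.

Σ p₁ᵢp₂ᵢ = 0.0004 + 0.0008 + 0.0133 + 0.0026 + 0.0004 + 0.0160 + 0.0616 + 0.0105 + 0.0352 = 0.1408
Σp_1ᵢ² = 0.02² + 0.04² + 0.19² + 0.13² + 0.02² + 0.16² + 0.28² + 0.05² + 0.11² = 0.0004 + 0.0016 + 0.0361 + 0.0169 + 0.0004 + 0.0256 + 0.0784 + 0.0025 + 0.0121 = 0.1740
Σp_2ᵢ² = 0.02² + 0.02² + 0.07² + 0.02² + 0.02² + 0.10² + 0.22² + 0.21² + 0.32² = 0.0004 + 0.0004 + 0.0049 + 0.0004 + 0.0004 + 0.0100 + 0.0484 + 0.0441 + 0.1024 = 0.2114
O = 0.1408 / √(0.1740 × 0.2114) = 0.1408 / 0.19179 = 0.7341

0.73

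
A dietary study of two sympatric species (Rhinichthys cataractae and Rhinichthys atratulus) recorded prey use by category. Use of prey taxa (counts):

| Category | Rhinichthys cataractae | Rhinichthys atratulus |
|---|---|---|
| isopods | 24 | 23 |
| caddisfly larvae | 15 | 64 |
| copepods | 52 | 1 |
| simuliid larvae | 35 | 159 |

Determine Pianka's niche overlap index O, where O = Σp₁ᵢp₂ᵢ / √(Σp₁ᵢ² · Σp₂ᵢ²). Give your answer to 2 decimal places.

Proportions for Rhinichthys cataractae (n=126): 24/126=0.1905, 15/126=0.1190, 52/126=0.4127, 35/126=0.2778
Proportions for Rhinichthys atratulus (n=247): 23/247=0.0931, 64/247=0.2591, 1/247=0.0040, 159/247=0.6437
Σ p₁ᵢp₂ᵢ = 0.017736 + 0.030833 + 0.001651 + 0.178820 = 0.229040
Σp_1ᵢ² = 0.1905² + 0.1190² + 0.4127² + 0.2778² = 0.036290 + 0.014161 + 0.170321 + 0.077173 = 0.297945
Σp_2ᵢ² = 0.0931² + 0.2591² + 0.0040² + 0.6437² = 0.008668 + 0.067133 + 0.000016 + 0.414350 = 0.490167
O = 0.229040 / √(0.297945 × 0.490167) = 0.229040 / 0.3821555 = 0.5993

0.60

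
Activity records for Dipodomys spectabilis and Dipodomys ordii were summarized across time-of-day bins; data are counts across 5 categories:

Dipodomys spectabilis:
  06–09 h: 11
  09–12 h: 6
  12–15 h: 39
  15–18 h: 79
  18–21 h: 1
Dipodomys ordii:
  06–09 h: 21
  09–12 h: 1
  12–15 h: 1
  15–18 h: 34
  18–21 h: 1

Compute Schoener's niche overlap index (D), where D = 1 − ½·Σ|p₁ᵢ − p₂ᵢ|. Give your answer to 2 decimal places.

0.70

Proportions for Dipodomys spectabilis (n=136): 11/136=0.0809, 6/136=0.0441, 39/136=0.2868, 79/136=0.5809, 1/136=0.0074
Proportions for Dipodomys ordii (n=58): 21/58=0.3621, 1/58=0.0172, 1/58=0.0172, 34/58=0.5862, 1/58=0.0172
Σ|p₁ᵢ − p₂ᵢ| = 0.2812 + 0.0269 + 0.2696 + 0.0053 + 0.0098 = 0.5928
D = 1 − ½ × 0.5928 = 1 − 0.29640 = 0.70360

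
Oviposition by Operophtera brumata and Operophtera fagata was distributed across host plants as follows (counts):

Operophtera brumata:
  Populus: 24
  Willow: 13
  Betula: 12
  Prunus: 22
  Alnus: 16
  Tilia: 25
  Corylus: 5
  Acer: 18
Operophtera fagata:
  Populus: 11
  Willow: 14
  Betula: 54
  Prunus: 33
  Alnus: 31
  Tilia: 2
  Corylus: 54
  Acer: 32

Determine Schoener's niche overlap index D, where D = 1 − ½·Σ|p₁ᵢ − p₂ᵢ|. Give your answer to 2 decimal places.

Proportions for Operophtera brumata (n=135): 24/135=0.1778, 13/135=0.0963, 12/135=0.0889, 22/135=0.1630, 16/135=0.1185, 25/135=0.1852, 5/135=0.0370, 18/135=0.1333
Proportions for Operophtera fagata (n=231): 11/231=0.0476, 14/231=0.0606, 54/231=0.2338, 33/231=0.1429, 31/231=0.1342, 2/231=0.0087, 54/231=0.2338, 32/231=0.1385
Σ|p₁ᵢ − p₂ᵢ| = 0.1302 + 0.0357 + 0.1449 + 0.0201 + 0.0157 + 0.1765 + 0.1968 + 0.0052 = 0.7251
D = 1 − ½ × 0.7251 = 1 − 0.36255 = 0.63745

0.64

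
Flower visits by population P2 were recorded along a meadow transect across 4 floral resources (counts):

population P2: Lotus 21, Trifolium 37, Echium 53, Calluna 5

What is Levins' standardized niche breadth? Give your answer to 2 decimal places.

Proportions for population P2 (n=116): 21/116=0.1810, 37/116=0.3190, 53/116=0.4569, 5/116=0.0431
Σpᵢ² = 0.1810² + 0.3190² + 0.4569² + 0.0431² = 0.032761 + 0.101761 + 0.208758 + 0.001858 = 0.345138
B = 1 / 0.345138 = 2.8974
Bₛ = (B − 1)/(n − 1) = (2.8974 − 1)/(4 − 1) = 1.8974/3 = 0.6325

0.63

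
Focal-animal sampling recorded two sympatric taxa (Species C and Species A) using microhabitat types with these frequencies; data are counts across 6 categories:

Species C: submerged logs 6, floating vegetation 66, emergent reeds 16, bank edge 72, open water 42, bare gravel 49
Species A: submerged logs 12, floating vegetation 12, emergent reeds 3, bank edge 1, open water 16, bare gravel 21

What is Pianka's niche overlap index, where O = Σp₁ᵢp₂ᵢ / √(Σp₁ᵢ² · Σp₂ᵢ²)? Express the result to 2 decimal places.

0.72

Proportions for Species C (n=251): 6/251=0.0239, 66/251=0.2629, 16/251=0.0637, 72/251=0.2869, 42/251=0.1673, 49/251=0.1952
Proportions for Species A (n=65): 12/65=0.1846, 12/65=0.1846, 3/65=0.0462, 1/65=0.0154, 16/65=0.2462, 21/65=0.3231
Σ p₁ᵢp₂ᵢ = 0.004412 + 0.048531 + 0.002943 + 0.004418 + 0.041189 + 0.063069 = 0.164562
Σp_1ᵢ² = 0.0239² + 0.2629² + 0.0637² + 0.2869² + 0.1673² + 0.1952² = 0.000571 + 0.069116 + 0.004058 + 0.082312 + 0.027989 + 0.038103 = 0.222149
Σp_2ᵢ² = 0.1846² + 0.1846² + 0.0462² + 0.0154² + 0.2462² + 0.3231² = 0.034077 + 0.034077 + 0.002134 + 0.000237 + 0.060614 + 0.104394 = 0.235533
O = 0.164562 / √(0.222149 × 0.235533) = 0.164562 / 0.2287431 = 0.7194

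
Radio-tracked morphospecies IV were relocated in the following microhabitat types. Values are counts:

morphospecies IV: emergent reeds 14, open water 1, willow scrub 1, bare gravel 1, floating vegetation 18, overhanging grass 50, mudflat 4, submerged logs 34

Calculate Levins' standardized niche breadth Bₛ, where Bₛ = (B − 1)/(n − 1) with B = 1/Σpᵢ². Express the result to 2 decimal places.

0.37

Proportions for morphospecies IV (n=123): 14/123=0.1138, 1/123=0.0081, 1/123=0.0081, 1/123=0.0081, 18/123=0.1463, 50/123=0.4065, 4/123=0.0325, 34/123=0.2764
Σpᵢ² = 0.1138² + 0.0081² + 0.0081² + 0.0081² + 0.1463² + 0.4065² + 0.0325² + 0.2764² = 0.012950 + 0.000066 + 0.000066 + 0.000066 + 0.021404 + 0.165242 + 0.001056 + 0.076397 = 0.277247
B = 1 / 0.277247 = 3.6069
Bₛ = (B − 1)/(n − 1) = (3.6069 − 1)/(8 − 1) = 2.6069/7 = 0.3724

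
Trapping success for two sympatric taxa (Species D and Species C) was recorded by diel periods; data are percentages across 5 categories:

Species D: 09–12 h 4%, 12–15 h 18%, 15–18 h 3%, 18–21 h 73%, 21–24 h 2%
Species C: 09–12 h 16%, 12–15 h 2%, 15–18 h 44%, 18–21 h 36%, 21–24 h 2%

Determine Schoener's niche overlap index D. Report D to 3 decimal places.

0.470

Convert percentages to proportions (divide by 100).
Σ|p₁ᵢ − p₂ᵢ| = 0.12 + 0.16 + 0.41 + 0.37 + 0.00 = 1.06
D = 1 − ½ × 1.06 = 1 − 0.530 = 0.47000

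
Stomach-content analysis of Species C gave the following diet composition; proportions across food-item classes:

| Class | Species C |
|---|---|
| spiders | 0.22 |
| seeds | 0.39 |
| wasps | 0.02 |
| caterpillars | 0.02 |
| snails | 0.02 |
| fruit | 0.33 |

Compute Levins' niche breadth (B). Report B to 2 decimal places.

3.22

Σpᵢ² = 0.22² + 0.39² + 0.02² + 0.02² + 0.02² + 0.33² = 0.0484 + 0.1521 + 0.0004 + 0.0004 + 0.0004 + 0.1089 = 0.3106
B = 1 / 0.3106 = 3.2196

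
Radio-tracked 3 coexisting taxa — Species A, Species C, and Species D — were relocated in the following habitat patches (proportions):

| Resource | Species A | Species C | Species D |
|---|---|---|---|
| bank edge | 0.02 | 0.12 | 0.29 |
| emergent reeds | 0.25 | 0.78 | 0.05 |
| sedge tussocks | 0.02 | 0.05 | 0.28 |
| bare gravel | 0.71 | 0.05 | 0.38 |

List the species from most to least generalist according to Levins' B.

Σp_Aᵢ² = 0.02² + 0.25² + 0.02² + 0.71² = 0.0004 + 0.0625 + 0.0004 + 0.5041 = 0.5674
B_A = 1 / 0.5674 = 1.7624
Σp_Cᵢ² = 0.12² + 0.78² + 0.05² + 0.05² = 0.0144 + 0.6084 + 0.0025 + 0.0025 = 0.6278
B_C = 1 / 0.6278 = 1.5929
Σp_Dᵢ² = 0.29² + 0.05² + 0.28² + 0.38² = 0.0841 + 0.0025 + 0.0784 + 0.1444 = 0.3094
B_D = 1 / 0.3094 = 3.2321
Ranking by B (broadest → narrowest): Species D (3.23) > Species A (1.76) > Species C (1.59)

Species D > Species A > Species C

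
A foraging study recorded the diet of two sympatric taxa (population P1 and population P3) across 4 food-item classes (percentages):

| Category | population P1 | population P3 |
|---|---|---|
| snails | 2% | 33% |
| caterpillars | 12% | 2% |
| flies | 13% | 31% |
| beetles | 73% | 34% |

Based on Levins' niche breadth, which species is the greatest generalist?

Convert percentages to proportions (divide by 100).
Σp_P1ᵢ² = 0.02² + 0.12² + 0.13² + 0.73² = 0.0004 + 0.0144 + 0.0169 + 0.5329 = 0.5646
B_P1 = 1 / 0.5646 = 1.7712
Σp_P3ᵢ² = 0.33² + 0.02² + 0.31² + 0.34² = 0.1089 + 0.0004 + 0.0961 + 0.1156 = 0.3210
B_P3 = 1 / 0.3210 = 3.1153
Highest B → broadest niche (most generalist): population P3 (B = 3.12).

population P3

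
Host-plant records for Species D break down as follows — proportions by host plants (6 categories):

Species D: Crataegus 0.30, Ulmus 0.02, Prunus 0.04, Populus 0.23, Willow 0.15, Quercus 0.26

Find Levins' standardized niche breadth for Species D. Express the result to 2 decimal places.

Σpᵢ² = 0.30² + 0.02² + 0.04² + 0.23² + 0.15² + 0.26² = 0.0900 + 0.0004 + 0.0016 + 0.0529 + 0.0225 + 0.0676 = 0.2350
B = 1 / 0.2350 = 4.2553
Bₛ = (B − 1)/(n − 1) = (4.2553 − 1)/(6 − 1) = 3.2553/5 = 0.6511

0.65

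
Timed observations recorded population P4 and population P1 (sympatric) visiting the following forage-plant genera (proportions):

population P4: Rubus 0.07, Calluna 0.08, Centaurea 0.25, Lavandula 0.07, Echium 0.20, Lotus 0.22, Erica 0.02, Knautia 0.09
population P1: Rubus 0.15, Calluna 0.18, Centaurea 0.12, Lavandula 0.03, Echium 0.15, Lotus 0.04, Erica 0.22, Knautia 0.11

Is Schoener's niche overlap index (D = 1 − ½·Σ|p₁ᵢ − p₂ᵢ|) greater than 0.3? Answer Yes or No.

Yes

Σ|p₁ᵢ − p₂ᵢ| = 0.08 + 0.10 + 0.13 + 0.04 + 0.05 + 0.18 + 0.20 + 0.02 = 0.80
D = 1 − ½ × 0.80 = 1 − 0.400 = 0.6000
D = 0.6000 > 0.3 → Yes.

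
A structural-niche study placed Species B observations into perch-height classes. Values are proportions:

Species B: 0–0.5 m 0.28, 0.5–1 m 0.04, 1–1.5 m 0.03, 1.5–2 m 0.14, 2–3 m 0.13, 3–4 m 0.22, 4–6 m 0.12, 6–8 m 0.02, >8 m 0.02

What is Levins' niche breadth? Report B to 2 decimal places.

5.52

Σpᵢ² = 0.28² + 0.04² + 0.03² + 0.14² + 0.13² + 0.22² + 0.12² + 0.02² + 0.02² = 0.0784 + 0.0016 + 0.0009 + 0.0196 + 0.0169 + 0.0484 + 0.0144 + 0.0004 + 0.0004 = 0.1810
B = 1 / 0.1810 = 5.5249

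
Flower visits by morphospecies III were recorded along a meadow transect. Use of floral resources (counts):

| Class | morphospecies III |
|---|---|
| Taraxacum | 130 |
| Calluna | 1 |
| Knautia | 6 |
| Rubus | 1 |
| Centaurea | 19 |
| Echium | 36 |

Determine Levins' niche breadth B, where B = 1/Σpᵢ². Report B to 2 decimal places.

Proportions for morphospecies III (n=193): 130/193=0.6736, 1/193=0.0052, 6/193=0.0311, 1/193=0.0052, 19/193=0.0984, 36/193=0.1865
Σpᵢ² = 0.6736² + 0.0052² + 0.0311² + 0.0052² + 0.0984² + 0.1865² = 0.453737 + 0.000027 + 0.000967 + 0.000027 + 0.009683 + 0.034782 = 0.499223
B = 1 / 0.499223 = 2.0031

2.00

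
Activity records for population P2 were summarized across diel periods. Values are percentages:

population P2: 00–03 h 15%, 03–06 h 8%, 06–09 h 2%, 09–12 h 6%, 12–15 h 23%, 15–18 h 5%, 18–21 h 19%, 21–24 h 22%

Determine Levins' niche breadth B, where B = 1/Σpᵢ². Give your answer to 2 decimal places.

Convert percentages to proportions (divide by 100).
Σpᵢ² = 0.15² + 0.08² + 0.02² + 0.06² + 0.23² + 0.05² + 0.19² + 0.22² = 0.0225 + 0.0064 + 0.0004 + 0.0036 + 0.0529 + 0.0025 + 0.0361 + 0.0484 = 0.1728
B = 1 / 0.1728 = 5.7870

5.79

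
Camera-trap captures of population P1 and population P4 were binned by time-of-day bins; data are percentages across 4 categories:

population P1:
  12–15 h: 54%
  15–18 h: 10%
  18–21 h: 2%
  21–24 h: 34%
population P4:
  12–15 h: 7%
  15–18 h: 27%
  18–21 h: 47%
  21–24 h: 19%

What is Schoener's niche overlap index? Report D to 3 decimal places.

0.380

Convert percentages to proportions (divide by 100).
Σ|p₁ᵢ − p₂ᵢ| = 0.47 + 0.17 + 0.45 + 0.15 = 1.24
D = 1 − ½ × 1.24 = 1 − 0.620 = 0.38000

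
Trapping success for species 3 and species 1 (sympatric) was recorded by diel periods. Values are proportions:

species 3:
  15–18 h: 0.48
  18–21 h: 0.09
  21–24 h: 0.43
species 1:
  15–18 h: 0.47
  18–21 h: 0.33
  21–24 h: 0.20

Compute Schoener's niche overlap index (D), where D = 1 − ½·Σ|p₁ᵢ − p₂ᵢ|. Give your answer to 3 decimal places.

Σ|p₁ᵢ − p₂ᵢ| = 0.01 + 0.24 + 0.23 = 0.48
D = 1 − ½ × 0.48 = 1 − 0.240 = 0.76000

0.760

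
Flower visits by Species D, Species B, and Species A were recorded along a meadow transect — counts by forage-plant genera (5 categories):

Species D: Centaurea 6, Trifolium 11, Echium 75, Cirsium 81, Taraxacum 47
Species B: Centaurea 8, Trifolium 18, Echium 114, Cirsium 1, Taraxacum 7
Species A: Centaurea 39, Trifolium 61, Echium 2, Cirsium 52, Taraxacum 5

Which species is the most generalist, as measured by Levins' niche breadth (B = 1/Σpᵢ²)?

Proportions for Species D (n=220): 6/220=0.0273, 11/220=0.0500, 75/220=0.3409, 81/220=0.3682, 47/220=0.2136
Proportions for Species B (n=148): 8/148=0.0541, 18/148=0.1216, 114/148=0.7703, 1/148=0.0068, 7/148=0.0473
Proportions for Species A (n=159): 39/159=0.2453, 61/159=0.3836, 2/159=0.0126, 52/159=0.3270, 5/159=0.0314
Σp_Dᵢ² = 0.0273² + 0.0500² + 0.3409² + 0.3682² + 0.2136² = 0.000745 + 0.002500 + 0.116213 + 0.135571 + 0.045625 = 0.300654
B_D = 1 / 0.300654 = 3.3261
Σp_Bᵢ² = 0.0541² + 0.1216² + 0.7703² + 0.0068² + 0.0473² = 0.002927 + 0.014787 + 0.593362 + 0.000046 + 0.002237 = 0.613359
B_B = 1 / 0.613359 = 1.6304
Σp_Aᵢ² = 0.2453² + 0.3836² + 0.0126² + 0.3270² + 0.0314² = 0.060172 + 0.147149 + 0.000159 + 0.106929 + 0.000986 = 0.315395
B_A = 1 / 0.315395 = 3.1706
Highest B → broadest niche (most generalist): Species D (B = 3.33).

Species D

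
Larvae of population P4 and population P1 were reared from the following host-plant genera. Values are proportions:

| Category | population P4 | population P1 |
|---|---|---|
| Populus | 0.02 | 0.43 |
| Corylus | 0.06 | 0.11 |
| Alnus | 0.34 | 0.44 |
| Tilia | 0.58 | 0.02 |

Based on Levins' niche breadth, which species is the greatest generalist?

population P1

Σp_P4ᵢ² = 0.02² + 0.06² + 0.34² + 0.58² = 0.0004 + 0.0036 + 0.1156 + 0.3364 = 0.4560
B_P4 = 1 / 0.4560 = 2.1930
Σp_P1ᵢ² = 0.43² + 0.11² + 0.44² + 0.02² = 0.1849 + 0.0121 + 0.1936 + 0.0004 = 0.3910
B_P1 = 1 / 0.3910 = 2.5575
Highest B → broadest niche (most generalist): population P1 (B = 2.56).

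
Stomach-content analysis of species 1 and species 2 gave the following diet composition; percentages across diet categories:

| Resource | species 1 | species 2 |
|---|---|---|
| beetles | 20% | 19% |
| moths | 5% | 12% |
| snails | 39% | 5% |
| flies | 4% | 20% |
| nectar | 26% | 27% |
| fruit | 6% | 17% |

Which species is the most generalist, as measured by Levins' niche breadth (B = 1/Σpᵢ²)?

species 2

Convert percentages to proportions (divide by 100).
Σp_1ᵢ² = 0.20² + 0.05² + 0.39² + 0.04² + 0.26² + 0.06² = 0.0400 + 0.0025 + 0.1521 + 0.0016 + 0.0676 + 0.0036 = 0.2674
B_1 = 1 / 0.2674 = 3.7397
Σp_2ᵢ² = 0.19² + 0.12² + 0.05² + 0.20² + 0.27² + 0.17² = 0.0361 + 0.0144 + 0.0025 + 0.0400 + 0.0729 + 0.0289 = 0.1948
B_2 = 1 / 0.1948 = 5.1335
Highest B → broadest niche (most generalist): species 2 (B = 5.13).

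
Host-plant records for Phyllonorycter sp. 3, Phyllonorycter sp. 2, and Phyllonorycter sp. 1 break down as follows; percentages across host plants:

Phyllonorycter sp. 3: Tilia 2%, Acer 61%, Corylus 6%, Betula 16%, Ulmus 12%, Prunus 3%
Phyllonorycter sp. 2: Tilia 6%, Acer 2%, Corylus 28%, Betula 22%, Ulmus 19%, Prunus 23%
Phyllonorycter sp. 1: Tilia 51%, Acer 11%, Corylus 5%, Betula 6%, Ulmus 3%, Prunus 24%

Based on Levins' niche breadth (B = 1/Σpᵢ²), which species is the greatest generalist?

Phyllonorycter sp. 2

Convert percentages to proportions (divide by 100).
Σp_3ᵢ² = 0.02² + 0.61² + 0.06² + 0.16² + 0.12² + 0.03² = 0.0004 + 0.3721 + 0.0036 + 0.0256 + 0.0144 + 0.0009 = 0.4170
B_3 = 1 / 0.4170 = 2.3981
Σp_2ᵢ² = 0.06² + 0.02² + 0.28² + 0.22² + 0.19² + 0.23² = 0.0036 + 0.0004 + 0.0784 + 0.0484 + 0.0361 + 0.0529 = 0.2198
B_2 = 1 / 0.2198 = 4.5496
Σp_1ᵢ² = 0.51² + 0.11² + 0.05² + 0.06² + 0.03² + 0.24² = 0.2601 + 0.0121 + 0.0025 + 0.0036 + 0.0009 + 0.0576 = 0.3368
B_1 = 1 / 0.3368 = 2.9691
Highest B → broadest niche (most generalist): Phyllonorycter sp. 2 (B = 4.55).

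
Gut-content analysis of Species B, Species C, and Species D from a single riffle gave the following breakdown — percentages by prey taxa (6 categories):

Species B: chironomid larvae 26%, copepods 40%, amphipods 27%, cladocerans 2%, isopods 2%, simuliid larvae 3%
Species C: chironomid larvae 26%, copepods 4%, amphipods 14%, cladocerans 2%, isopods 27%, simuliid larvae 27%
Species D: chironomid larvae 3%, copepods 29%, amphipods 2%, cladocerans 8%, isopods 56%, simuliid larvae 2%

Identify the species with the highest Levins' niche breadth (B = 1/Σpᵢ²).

Species C

Convert percentages to proportions (divide by 100).
Σp_Bᵢ² = 0.26² + 0.40² + 0.27² + 0.02² + 0.02² + 0.03² = 0.0676 + 0.1600 + 0.0729 + 0.0004 + 0.0004 + 0.0009 = 0.3022
B_B = 1 / 0.3022 = 3.3091
Σp_Cᵢ² = 0.26² + 0.04² + 0.14² + 0.02² + 0.27² + 0.27² = 0.0676 + 0.0016 + 0.0196 + 0.0004 + 0.0729 + 0.0729 = 0.2350
B_C = 1 / 0.2350 = 4.2553
Σp_Dᵢ² = 0.03² + 0.29² + 0.02² + 0.08² + 0.56² + 0.02² = 0.0009 + 0.0841 + 0.0004 + 0.0064 + 0.3136 + 0.0004 = 0.4058
B_D = 1 / 0.4058 = 2.4643
Highest B → broadest niche (most generalist): Species C (B = 4.26).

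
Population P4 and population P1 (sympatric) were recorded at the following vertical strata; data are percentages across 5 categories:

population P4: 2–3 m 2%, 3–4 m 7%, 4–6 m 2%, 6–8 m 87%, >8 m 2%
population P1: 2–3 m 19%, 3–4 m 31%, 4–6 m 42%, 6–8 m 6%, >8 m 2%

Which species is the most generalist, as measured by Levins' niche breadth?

Convert percentages to proportions (divide by 100).
Σp_P4ᵢ² = 0.02² + 0.07² + 0.02² + 0.87² + 0.02² = 0.0004 + 0.0049 + 0.0004 + 0.7569 + 0.0004 = 0.7630
B_P4 = 1 / 0.7630 = 1.3106
Σp_P1ᵢ² = 0.19² + 0.31² + 0.42² + 0.06² + 0.02² = 0.0361 + 0.0961 + 0.1764 + 0.0036 + 0.0004 = 0.3126
B_P1 = 1 / 0.3126 = 3.1990
Highest B → broadest niche (most generalist): population P1 (B = 3.20).

population P1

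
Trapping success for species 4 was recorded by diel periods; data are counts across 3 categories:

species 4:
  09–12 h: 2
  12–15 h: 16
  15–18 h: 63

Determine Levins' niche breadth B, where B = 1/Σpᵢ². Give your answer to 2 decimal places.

1.55

Proportions for species 4 (n=81): 2/81=0.0247, 16/81=0.1975, 63/81=0.7778
Σpᵢ² = 0.0247² + 0.1975² + 0.7778² = 0.000610 + 0.039006 + 0.604973 = 0.644589
B = 1 / 0.644589 = 1.5514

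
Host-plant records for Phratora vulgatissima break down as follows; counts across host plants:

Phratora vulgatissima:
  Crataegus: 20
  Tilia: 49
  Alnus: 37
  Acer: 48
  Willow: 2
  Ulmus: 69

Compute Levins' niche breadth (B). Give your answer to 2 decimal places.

Proportions for Phratora vulgatissima (n=225): 20/225=0.0889, 49/225=0.2178, 37/225=0.1644, 48/225=0.2133, 2/225=0.0089, 69/225=0.3067
Σpᵢ² = 0.0889² + 0.2178² + 0.1644² + 0.2133² + 0.0089² + 0.3067² = 0.007903 + 0.047437 + 0.027027 + 0.045497 + 0.000079 + 0.094065 = 0.222008
B = 1 / 0.222008 = 4.5043

4.50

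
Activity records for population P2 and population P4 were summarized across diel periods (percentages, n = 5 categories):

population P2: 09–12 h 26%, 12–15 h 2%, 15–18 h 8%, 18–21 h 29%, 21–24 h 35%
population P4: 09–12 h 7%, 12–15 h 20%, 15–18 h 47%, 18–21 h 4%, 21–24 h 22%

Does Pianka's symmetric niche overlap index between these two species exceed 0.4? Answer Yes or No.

Convert percentages to proportions (divide by 100).
Σ p₁ᵢp₂ᵢ = 0.0182 + 0.0040 + 0.0376 + 0.0116 + 0.0770 = 0.1484
Σp_1ᵢ² = 0.26² + 0.02² + 0.08² + 0.29² + 0.35² = 0.0676 + 0.0004 + 0.0064 + 0.0841 + 0.1225 = 0.2810
Σp_2ᵢ² = 0.07² + 0.20² + 0.47² + 0.04² + 0.22² = 0.0049 + 0.0400 + 0.2209 + 0.0016 + 0.0484 = 0.3158
O = 0.1484 / √(0.2810 × 0.3158) = 0.1484 / 0.29789 = 0.4982
O = 0.4982 > 0.4 → Yes.

Yes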